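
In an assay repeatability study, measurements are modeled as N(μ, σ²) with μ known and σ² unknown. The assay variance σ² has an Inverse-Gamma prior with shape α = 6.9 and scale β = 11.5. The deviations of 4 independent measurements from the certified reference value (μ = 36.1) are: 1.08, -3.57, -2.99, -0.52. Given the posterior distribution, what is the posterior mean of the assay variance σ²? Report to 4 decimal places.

With known mean μ and an Inverse-Gamma(α, β) prior on σ², the Normal likelihood is conjugate: posterior is Inv-Gamma(α + n/2, β + Σ(xᵢ−μ)²/2).
Σ(xᵢ−μ)² = (1.08)² + (-3.57)² + (-2.99)² + (-0.52)² = 23.1218.
Posterior: Inv-Gamma(6.9 + 4/2, 11.5 + 23.1218/2) = Inv-Gamma(8.90, 23.06090).
E[σ²|data] = β/(α−1) = 23.06090/7.90 = 2.9191.

2.9191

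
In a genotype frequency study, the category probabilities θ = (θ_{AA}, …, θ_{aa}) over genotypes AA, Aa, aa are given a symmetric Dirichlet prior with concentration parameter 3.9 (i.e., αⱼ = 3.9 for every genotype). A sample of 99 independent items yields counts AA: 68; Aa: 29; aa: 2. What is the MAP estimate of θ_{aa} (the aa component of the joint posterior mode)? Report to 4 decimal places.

0.0455

The Dirichlet prior is conjugate to the Multinomial likelihood: each posterior αⱼ = prior αⱼ + observed count nⱼ.
Posterior concentration: (71.9, 32.9, 5.9), total = 110.7.
Joint mode component: (α_{aa}−1)/(Σα−K) = 4.9/107.7 = 0.0455.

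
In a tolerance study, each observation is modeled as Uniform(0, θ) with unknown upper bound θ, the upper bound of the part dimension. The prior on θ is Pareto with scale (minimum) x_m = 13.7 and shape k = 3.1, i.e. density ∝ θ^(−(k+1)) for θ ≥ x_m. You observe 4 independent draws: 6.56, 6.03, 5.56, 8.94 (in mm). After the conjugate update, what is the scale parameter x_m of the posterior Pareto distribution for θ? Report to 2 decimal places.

13.70

A Pareto(scale x_m, shape k) prior on the upper bound θ of Uniform(0, θ) is conjugate: posterior is Pareto(max(x_m, max xᵢ), k + n).
Sample maximum = 8.94; prior scale x_m = 13.7 → posterior scale = max = 13.70.
Posterior shape = 3.1 + 4 = 7.1.
Posterior scale x_m = 13.70.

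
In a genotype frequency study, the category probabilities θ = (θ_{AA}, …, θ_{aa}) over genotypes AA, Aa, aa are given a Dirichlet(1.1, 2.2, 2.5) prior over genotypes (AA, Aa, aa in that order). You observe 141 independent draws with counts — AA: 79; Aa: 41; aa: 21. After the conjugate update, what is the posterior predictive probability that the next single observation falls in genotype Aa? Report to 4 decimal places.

0.2943

The Dirichlet prior is conjugate to the Multinomial likelihood: each posterior αⱼ = prior αⱼ + observed count nⱼ.
Posterior concentration: (80.1, 43.2, 23.5), total = 146.8.
P(next = Aa | data) = α_{Aa}/Σα = 0.2943.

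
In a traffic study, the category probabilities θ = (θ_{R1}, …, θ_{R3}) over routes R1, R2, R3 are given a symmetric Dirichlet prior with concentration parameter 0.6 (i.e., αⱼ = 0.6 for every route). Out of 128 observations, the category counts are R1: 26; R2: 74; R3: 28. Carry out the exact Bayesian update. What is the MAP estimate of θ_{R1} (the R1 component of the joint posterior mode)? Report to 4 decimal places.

The Dirichlet prior is conjugate to the Multinomial likelihood: each posterior αⱼ = prior αⱼ + observed count nⱼ.
Posterior concentration: (26.6, 74.6, 28.6), total = 129.8.
Joint mode component: (α_{R1}−1)/(Σα−K) = 25.6/126.8 = 0.2019.

0.2019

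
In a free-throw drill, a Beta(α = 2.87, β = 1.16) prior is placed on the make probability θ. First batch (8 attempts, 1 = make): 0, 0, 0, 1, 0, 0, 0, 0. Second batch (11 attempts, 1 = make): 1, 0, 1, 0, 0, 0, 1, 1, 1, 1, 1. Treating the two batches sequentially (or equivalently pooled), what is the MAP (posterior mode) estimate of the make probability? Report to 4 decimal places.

0.4693

The Beta prior is conjugate to a Binomial/Bernoulli likelihood; the update adds successes to α and failures to β.
After batch 1: Beta(2.87+1, 1.16+7) = Beta(3.87, 8.16).
After batch 2: Beta(3.87+7, 8.16+4) = Beta(10.87, 12.16).
Mode of Beta(a,b) for a,b>1 is (a−1)/(a+b−2) = 9.87/21.03 = 0.4693.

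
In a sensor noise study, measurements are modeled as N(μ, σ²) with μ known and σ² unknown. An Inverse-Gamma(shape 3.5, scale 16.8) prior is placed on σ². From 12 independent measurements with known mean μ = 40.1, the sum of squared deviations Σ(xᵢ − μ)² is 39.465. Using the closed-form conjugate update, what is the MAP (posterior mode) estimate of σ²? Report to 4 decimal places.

3.4793

With known mean μ and an Inverse-Gamma(α, β) prior on σ², the Normal likelihood is conjugate: posterior is Inv-Gamma(α + n/2, β + Σ(xᵢ−μ)²/2).
Posterior: Inv-Gamma(3.5 + 12/2, 16.8 + 39.465/2) = Inv-Gamma(9.50, 36.5325).
Mode = β/(α+1) = 36.5325/10.50 = 3.4793.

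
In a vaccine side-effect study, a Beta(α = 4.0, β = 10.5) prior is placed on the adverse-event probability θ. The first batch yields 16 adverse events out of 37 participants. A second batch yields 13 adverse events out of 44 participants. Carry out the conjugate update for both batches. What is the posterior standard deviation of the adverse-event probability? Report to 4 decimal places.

The Beta prior is conjugate to a Binomial/Bernoulli likelihood; the update adds successes to α and failures to β.
After batch 1: Beta(4.0+16, 10.5+21) = Beta(20.0, 31.5).
After batch 2: Beta(20.0+13, 31.5+31) = Beta(33.0, 62.5).
Var = αβ/((α+β)²(α+β+1)) = 33.0·62.5/(95.5²·96.5) = 0.00234347; SD = √0.00234347 = 0.0484.

0.0484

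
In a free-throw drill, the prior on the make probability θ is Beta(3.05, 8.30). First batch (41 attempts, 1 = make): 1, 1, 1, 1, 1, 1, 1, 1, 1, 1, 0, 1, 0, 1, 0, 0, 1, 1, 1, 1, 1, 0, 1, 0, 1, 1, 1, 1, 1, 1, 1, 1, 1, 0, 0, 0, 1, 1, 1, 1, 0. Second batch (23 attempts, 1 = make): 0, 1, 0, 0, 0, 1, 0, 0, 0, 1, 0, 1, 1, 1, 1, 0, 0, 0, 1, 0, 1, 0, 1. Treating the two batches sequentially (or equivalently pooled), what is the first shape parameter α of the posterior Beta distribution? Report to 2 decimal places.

44.05

The Beta prior is conjugate to a Binomial/Bernoulli likelihood; the update adds successes to α and failures to β.
After batch 1: Beta(3.05+31, 8.30+10) = Beta(34.05, 18.30).
After batch 2: Beta(34.05+10, 18.30+13) = Beta(44.05, 31.30).
Posterior α = 44.05.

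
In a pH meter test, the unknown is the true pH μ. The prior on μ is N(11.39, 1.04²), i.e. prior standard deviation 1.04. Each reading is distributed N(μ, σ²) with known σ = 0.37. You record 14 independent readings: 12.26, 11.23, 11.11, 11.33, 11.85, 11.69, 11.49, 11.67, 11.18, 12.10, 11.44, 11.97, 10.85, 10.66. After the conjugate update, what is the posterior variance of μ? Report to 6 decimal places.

0.009691

For Normal data with known variance σ², a Normal(μ₀, σ₀²) prior on μ is conjugate. Posterior precision = 1/σ₀² + n/σ²; posterior mean is the precision-weighted average of μ₀ and x̄.
σ₀² = 1.04² = 1.0816, σ² = 0.37² = 0.1369; σ² + n·σ₀² = 0.1369 + 14·1.0816 = 15.2793.
Posterior precision = 1/σ₀² + n/σ² = 1/1.0816 + 14/0.1369 = (σ² + n·σ₀²)/(σ₀²σ²) = 15.2793/(1.0816·0.1369); posterior variance σₙ² = σ₀²σ²/(σ² + n·σ₀²) = 1.0816·0.1369/15.2793 = 0.009691.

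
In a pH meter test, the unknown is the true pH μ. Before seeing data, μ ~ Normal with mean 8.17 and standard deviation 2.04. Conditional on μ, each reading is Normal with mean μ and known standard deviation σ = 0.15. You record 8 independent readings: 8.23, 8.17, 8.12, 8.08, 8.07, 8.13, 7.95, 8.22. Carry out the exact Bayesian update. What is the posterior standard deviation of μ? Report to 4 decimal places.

0.0530

For Normal data with known variance σ², a Normal(μ₀, σ₀²) prior on μ is conjugate. Posterior precision = 1/σ₀² + n/σ²; posterior mean is the precision-weighted average of μ₀ and x̄.
σ₀² = 2.04² = 4.1616, σ² = 0.15² = 0.0225; σ² + n·σ₀² = 0.0225 + 8·4.1616 = 33.3153.
Posterior precision = 1/σ₀² + n/σ² = 1/4.1616 + 8/0.0225 = (σ² + n·σ₀²)/(σ₀²σ²) = 33.3153/(4.1616·0.0225); posterior variance σₙ² = σ₀²σ²/(σ² + n·σ₀²) = 4.1616·0.0225/33.3153 = 0.002811.
Posterior SD = √σₙ² = √(4.1616·0.0225/33.3153) = 0.0530.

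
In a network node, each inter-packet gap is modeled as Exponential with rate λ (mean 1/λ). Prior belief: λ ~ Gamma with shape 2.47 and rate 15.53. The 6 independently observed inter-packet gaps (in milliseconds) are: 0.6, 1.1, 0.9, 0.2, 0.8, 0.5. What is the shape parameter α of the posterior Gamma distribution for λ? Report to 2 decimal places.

8.47

With a Gamma(shape α, rate β) prior on the exponential rate λ, the posterior after n observations with total T = Σxᵢ is Gamma(α+n, β+T).
Sum of observations T = 4.1 milliseconds; n = 6.
Posterior: Gamma(2.47+6, 15.53+4.1) = Gamma(8.47, 19.63).
Posterior α = 8.47.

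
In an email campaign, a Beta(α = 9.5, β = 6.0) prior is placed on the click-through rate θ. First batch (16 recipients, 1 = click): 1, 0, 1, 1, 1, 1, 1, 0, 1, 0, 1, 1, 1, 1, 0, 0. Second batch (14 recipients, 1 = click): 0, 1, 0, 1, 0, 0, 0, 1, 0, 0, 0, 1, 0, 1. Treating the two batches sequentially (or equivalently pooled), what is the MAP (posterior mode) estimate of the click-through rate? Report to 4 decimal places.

The Beta prior is conjugate to a Binomial/Bernoulli likelihood; the update adds successes to α and failures to β.
After batch 1: Beta(9.5+11, 6.0+5) = Beta(20.5, 11.0).
After batch 2: Beta(20.5+5, 11.0+9) = Beta(25.5, 20.0).
Mode of Beta(a,b) for a,b>1 is (a−1)/(a+b−2) = 24.5/43.5 = 0.5632.

0.5632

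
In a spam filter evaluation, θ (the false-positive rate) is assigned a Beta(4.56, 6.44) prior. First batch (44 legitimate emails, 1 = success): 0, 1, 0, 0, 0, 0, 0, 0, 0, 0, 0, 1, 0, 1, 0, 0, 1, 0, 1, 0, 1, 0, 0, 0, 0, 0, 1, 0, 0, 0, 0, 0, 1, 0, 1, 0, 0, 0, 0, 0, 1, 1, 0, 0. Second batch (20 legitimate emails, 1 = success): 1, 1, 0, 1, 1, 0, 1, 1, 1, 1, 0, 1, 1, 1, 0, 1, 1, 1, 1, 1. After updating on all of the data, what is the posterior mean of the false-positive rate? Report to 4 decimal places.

The Beta prior is conjugate to a Binomial/Bernoulli likelihood; the update adds successes to α and failures to β.
After batch 1: Beta(4.56+11, 6.44+33) = Beta(15.56, 39.44).
After batch 2: Beta(15.56+16, 39.44+4) = Beta(31.56, 43.44).
Posterior mean = α/(α+β) = 31.56/75.00 = 0.4208.

0.4208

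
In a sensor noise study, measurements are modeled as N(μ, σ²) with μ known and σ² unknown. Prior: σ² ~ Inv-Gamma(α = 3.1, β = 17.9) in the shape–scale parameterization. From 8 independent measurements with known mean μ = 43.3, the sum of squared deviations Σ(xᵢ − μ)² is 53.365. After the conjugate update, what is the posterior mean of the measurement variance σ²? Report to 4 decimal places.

7.3086

With known mean μ and an Inverse-Gamma(α, β) prior on σ², the Normal likelihood is conjugate: posterior is Inv-Gamma(α + n/2, β + Σ(xᵢ−μ)²/2).
Posterior: Inv-Gamma(3.1 + 8/2, 17.9 + 53.365/2) = Inv-Gamma(7.10, 44.5825).
E[σ²|data] = β/(α−1) = 44.5825/6.10 = 7.3086.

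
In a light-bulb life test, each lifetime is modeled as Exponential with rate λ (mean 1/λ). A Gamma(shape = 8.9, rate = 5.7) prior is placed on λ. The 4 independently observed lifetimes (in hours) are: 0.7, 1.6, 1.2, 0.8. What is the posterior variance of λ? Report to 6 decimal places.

With a Gamma(shape α, rate β) prior on the exponential rate λ, the posterior after n observations with total T = Σxᵢ is Gamma(α+n, β+T).
Sum of observations T = 4.3 hours; n = 4.
Posterior: Gamma(8.9+4, 5.7+4.3) = Gamma(12.9, 10.0).
Var = α/β² = 0.129000.

0.129000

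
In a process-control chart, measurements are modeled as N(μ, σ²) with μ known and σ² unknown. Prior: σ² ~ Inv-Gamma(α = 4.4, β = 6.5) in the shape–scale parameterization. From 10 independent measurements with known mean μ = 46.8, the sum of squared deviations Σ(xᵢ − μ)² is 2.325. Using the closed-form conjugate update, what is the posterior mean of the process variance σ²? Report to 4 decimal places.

0.9122

With known mean μ and an Inverse-Gamma(α, β) prior on σ², the Normal likelihood is conjugate: posterior is Inv-Gamma(α + n/2, β + Σ(xᵢ−μ)²/2).
Posterior: Inv-Gamma(4.4 + 10/2, 6.5 + 2.325/2) = Inv-Gamma(9.40, 7.6625).
E[σ²|data] = β/(α−1) = 7.6625/8.40 = 0.9122.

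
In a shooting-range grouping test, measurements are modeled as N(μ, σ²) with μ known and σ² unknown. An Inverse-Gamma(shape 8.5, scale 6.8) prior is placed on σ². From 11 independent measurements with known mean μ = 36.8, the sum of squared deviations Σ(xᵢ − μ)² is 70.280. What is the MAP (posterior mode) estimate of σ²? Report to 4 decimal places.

With known mean μ and an Inverse-Gamma(α, β) prior on σ², the Normal likelihood is conjugate: posterior is Inv-Gamma(α + n/2, β + Σ(xᵢ−μ)²/2).
Posterior: Inv-Gamma(8.5 + 11/2, 6.8 + 70.280/2) = Inv-Gamma(14.00, 41.9400).
Mode = β/(α+1) = 41.9400/15.00 = 2.7960.

2.7960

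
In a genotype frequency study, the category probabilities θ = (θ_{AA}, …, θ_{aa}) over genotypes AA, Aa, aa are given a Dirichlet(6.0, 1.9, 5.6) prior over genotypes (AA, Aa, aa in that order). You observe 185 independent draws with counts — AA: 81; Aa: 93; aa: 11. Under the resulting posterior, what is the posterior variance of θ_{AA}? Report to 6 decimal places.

The Dirichlet prior is conjugate to the Multinomial likelihood: each posterior αⱼ = prior αⱼ + observed count nⱼ.
Posterior concentration: (87.0, 94.9, 16.6), total = 198.5.
Var[θ_j] = α_j(Σα−α_j)/((Σα)²(Σα+1)) = 87.0·111.5/(198.5²·199.5) = 0.001234.

0.001234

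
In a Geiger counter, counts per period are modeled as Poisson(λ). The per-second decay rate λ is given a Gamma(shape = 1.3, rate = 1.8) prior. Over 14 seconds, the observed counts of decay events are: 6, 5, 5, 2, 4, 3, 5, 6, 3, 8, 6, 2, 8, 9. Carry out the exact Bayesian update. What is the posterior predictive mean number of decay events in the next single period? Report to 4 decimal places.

With a Gamma(shape α, rate β) prior, the Poisson likelihood is conjugate: the posterior is Gamma(α + ΣXᵢ, β + n).
Sum of counts S = 72 over n = 14 seconds.
Posterior: Gamma(α+S, β+n) = Gamma(1.3+72, 1.8+14) = Gamma(73.3, 15.8).
The predictive distribution for one future period is NegBinom with mean α/β = 4.6392.

4.6392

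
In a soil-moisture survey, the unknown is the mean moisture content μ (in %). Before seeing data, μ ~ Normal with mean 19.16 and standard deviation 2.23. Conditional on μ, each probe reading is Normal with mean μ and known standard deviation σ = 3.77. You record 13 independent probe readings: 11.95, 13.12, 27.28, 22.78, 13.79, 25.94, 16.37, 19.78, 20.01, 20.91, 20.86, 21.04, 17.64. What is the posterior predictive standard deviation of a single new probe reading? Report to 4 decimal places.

For Normal data with known variance σ², a Normal(μ₀, σ₀²) prior on μ is conjugate. Posterior precision = 1/σ₀² + n/σ²; posterior mean is the precision-weighted average of μ₀ and x̄.
σ₀² = 2.23² = 4.9729, σ² = 3.77² = 14.2129; σ² + n·σ₀² = 14.2129 + 13·4.9729 = 78.8606.
Posterior precision = 1/σ₀² + n/σ² = 1/4.9729 + 13/14.2129 = (σ² + n·σ₀²)/(σ₀²σ²) = 78.8606/(4.9729·14.2129); posterior variance σₙ² = σ₀²σ²/(σ² + n·σ₀²) = 4.9729·14.2129/78.8606 = 0.896257.
Predictive variance for one new observation = σₙ² + σ² = 4.9729·14.2129/78.8606 + 14.2129 = σ²·(σ₀² + 78.8606)/78.8606 = 14.2129·83.8335/78.8606 = 15.109157; SD = √(14.2129·83.8335/78.8606) = 3.8870.

3.8870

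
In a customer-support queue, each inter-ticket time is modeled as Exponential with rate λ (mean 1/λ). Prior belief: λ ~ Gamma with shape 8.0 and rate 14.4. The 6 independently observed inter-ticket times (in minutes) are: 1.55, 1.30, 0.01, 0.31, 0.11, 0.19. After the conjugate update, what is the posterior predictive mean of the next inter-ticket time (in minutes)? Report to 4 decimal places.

1.3746

With a Gamma(shape α, rate β) prior on the exponential rate λ, the posterior after n observations with total T = Σxᵢ is Gamma(α+n, β+T).
Sum of observations T = 3.47 minutes; n = 6.
Posterior: Gamma(8.0+6, 14.4+3.47) = Gamma(14.0, 17.87).
The predictive distribution for the next observation is Lomax; its mean is β/(α−1) = 17.87/13.0 = 1.3746.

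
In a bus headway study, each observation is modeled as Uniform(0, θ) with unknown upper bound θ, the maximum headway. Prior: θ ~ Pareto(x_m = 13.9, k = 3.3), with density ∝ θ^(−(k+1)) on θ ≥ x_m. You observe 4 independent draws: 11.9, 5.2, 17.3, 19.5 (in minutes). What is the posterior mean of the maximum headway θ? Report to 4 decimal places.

A Pareto(scale x_m, shape k) prior on the upper bound θ of Uniform(0, θ) is conjugate: posterior is Pareto(max(x_m, max xᵢ), k + n).
Sample maximum = 19.5; prior scale x_m = 13.9 → posterior scale = max = 19.5.
Posterior shape = 3.3 + 4 = 7.3.
E[θ|data] = k·x_m/(k−1) = 7.3·19.5/6.3 = 22.5952.

22.5952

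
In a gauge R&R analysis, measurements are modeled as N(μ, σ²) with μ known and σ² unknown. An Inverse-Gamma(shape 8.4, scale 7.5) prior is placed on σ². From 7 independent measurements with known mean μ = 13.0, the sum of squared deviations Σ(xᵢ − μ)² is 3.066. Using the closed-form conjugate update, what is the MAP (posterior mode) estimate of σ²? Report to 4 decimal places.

With known mean μ and an Inverse-Gamma(α, β) prior on σ², the Normal likelihood is conjugate: posterior is Inv-Gamma(α + n/2, β + Σ(xᵢ−μ)²/2).
Posterior: Inv-Gamma(8.4 + 7/2, 7.5 + 3.066/2) = Inv-Gamma(11.90, 9.0330).
Mode = β/(α+1) = 9.0330/12.90 = 0.7002.

0.7002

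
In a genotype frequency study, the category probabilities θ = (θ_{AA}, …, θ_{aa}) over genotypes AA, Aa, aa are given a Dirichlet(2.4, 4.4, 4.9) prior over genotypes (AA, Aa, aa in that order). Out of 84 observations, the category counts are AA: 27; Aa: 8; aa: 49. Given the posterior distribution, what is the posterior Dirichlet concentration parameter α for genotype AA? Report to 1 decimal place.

The Dirichlet prior is conjugate to the Multinomial likelihood: each posterior αⱼ = prior αⱼ + observed count nⱼ.
Posterior concentration: (29.4, 12.4, 53.9), total = 95.7.
α_{AA} = 2.4 + 27 = 29.4.

29.4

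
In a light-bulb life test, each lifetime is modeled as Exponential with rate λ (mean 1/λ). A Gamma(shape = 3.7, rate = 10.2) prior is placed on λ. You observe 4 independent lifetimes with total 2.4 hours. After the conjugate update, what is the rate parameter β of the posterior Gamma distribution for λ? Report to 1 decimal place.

12.6

With a Gamma(shape α, rate β) prior on the exponential rate λ, the posterior after n observations with total T = Σxᵢ is Gamma(α+n, β+T).
Posterior: Gamma(3.7+4, 10.2+2.4) = Gamma(7.7, 12.6).
Posterior β = 12.6.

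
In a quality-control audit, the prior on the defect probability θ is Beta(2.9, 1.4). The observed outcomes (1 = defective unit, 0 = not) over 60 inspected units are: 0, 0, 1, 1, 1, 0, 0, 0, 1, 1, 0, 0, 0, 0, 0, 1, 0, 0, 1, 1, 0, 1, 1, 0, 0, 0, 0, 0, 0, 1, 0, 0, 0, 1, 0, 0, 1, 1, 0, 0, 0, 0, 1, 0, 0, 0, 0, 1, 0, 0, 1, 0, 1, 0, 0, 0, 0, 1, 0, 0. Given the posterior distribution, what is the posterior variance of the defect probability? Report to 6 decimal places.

0.003439

The Beta prior is conjugate to a Binomial/Bernoulli likelihood; the update adds successes to α and failures to β.
Posterior: Beta(α+k, β+n−k) = Beta(2.9+19, 1.4+41) = Beta(21.9, 42.4).
Var = αβ/((α+β)²(α+β+1)) = 21.9·42.4/(64.3²·65.3) = 0.003439.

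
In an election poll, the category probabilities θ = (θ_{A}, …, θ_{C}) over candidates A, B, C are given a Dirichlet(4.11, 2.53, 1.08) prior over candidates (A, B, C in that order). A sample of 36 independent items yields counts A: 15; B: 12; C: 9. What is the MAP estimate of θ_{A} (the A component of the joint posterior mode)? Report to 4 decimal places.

The Dirichlet prior is conjugate to the Multinomial likelihood: each posterior αⱼ = prior αⱼ + observed count nⱼ.
Posterior concentration: (19.11, 14.53, 10.08), total = 43.72.
Joint mode component: (α_{A}−1)/(Σα−K) = 18.11/40.72 = 0.4447.

0.4447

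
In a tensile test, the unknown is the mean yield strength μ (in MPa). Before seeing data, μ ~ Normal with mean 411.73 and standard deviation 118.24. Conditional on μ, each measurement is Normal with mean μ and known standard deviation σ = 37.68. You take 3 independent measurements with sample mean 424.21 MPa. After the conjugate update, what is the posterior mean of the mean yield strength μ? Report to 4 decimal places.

For Normal data with known variance σ², a Normal(μ₀, σ₀²) prior on μ is conjugate. Posterior precision = 1/σ₀² + n/σ²; posterior mean is the precision-weighted average of μ₀ and x̄.
n·x̄ = 3·424.21 = 1272.63.
σ₀² = 118.24² = 13980.6976, σ² = 37.68² = 1419.7824; σ² + n·σ₀² = 1419.7824 + 3·13980.6976 = 43361.8752.
Posterior mean = (μ₀/σ₀² + n·x̄/σ²)/(1/σ₀² + n/σ²) = (σ²·μ₀ + σ₀²·n·x̄)/(σ² + n·σ₀²) = (1419.7824·411.73 + 13980.6976·1272.63)/43361.8752 = 18376822.19424/43361.8752 = 423.8014.

423.8014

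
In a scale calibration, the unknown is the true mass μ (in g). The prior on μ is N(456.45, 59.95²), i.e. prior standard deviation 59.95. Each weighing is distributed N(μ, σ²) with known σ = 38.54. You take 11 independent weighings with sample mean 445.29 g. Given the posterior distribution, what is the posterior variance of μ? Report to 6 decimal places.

For Normal data with known variance σ², a Normal(μ₀, σ₀²) prior on μ is conjugate. Posterior precision = 1/σ₀² + n/σ²; posterior mean is the precision-weighted average of μ₀ and x̄.
σ₀² = 59.95² = 3594.0025, σ² = 38.54² = 1485.3316; σ² + n·σ₀² = 1485.3316 + 11·3594.0025 = 41019.3591.
Posterior precision = 1/σ₀² + n/σ² = 1/3594.0025 + 11/1485.3316 = (σ² + n·σ₀²)/(σ₀²σ²) = 41019.3591/(3594.0025·1485.3316); posterior variance σₙ² = σ₀²σ²/(σ² + n·σ₀²) = 3594.0025·1485.3316/41019.3591 = 130.140636.

130.140636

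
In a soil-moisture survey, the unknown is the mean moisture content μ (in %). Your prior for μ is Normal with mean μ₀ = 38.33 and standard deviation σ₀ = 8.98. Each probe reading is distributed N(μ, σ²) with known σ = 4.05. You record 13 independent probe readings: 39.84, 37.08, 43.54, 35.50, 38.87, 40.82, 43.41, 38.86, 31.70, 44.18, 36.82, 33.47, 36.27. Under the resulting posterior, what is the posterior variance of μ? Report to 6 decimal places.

1.242293

For Normal data with known variance σ², a Normal(μ₀, σ₀²) prior on μ is conjugate. Posterior precision = 1/σ₀² + n/σ²; posterior mean is the precision-weighted average of μ₀ and x̄.
σ₀² = 8.98² = 80.6404, σ² = 4.05² = 16.4025; σ² + n·σ₀² = 16.4025 + 13·80.6404 = 1064.7277.
Posterior precision = 1/σ₀² + n/σ² = 1/80.6404 + 13/16.4025 = (σ² + n·σ₀²)/(σ₀²σ²) = 1064.7277/(80.6404·16.4025); posterior variance σₙ² = σ₀²σ²/(σ² + n·σ₀²) = 80.6404·16.4025/1064.7277 = 1.242293.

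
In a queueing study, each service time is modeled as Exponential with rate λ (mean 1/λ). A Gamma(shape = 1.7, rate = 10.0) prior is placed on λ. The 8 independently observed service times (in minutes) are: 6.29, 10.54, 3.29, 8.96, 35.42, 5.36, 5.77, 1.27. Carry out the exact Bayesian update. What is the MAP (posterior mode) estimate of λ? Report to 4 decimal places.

With a Gamma(shape α, rate β) prior on the exponential rate λ, the posterior after n observations with total T = Σxᵢ is Gamma(α+n, β+T).
Sum of observations T = 76.90 minutes; n = 8.
Posterior: Gamma(1.7+8, 10.0+76.90) = Gamma(9.7, 86.90).
Mode = (α−1)/β = 0.1001.

0.1001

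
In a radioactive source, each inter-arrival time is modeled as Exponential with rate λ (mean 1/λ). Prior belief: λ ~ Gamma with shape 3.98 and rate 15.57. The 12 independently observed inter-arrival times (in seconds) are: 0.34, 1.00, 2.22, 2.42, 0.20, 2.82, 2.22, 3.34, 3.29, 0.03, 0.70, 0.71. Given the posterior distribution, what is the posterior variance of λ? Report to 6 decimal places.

0.013150

With a Gamma(shape α, rate β) prior on the exponential rate λ, the posterior after n observations with total T = Σxᵢ is Gamma(α+n, β+T).
Sum of observations T = 19.29 seconds; n = 12.
Posterior: Gamma(3.98+12, 15.57+19.29) = Gamma(15.98, 34.86).
Var = α/β² = 0.013150.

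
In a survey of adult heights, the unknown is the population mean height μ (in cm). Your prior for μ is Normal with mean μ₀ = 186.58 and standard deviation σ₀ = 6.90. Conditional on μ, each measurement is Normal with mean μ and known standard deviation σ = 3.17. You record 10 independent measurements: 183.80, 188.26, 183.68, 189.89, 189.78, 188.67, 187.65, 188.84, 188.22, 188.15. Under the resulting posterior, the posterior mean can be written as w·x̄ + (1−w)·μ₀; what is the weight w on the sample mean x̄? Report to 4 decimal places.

For Normal data with known variance σ², a Normal(μ₀, σ₀²) prior on μ is conjugate. Posterior precision = 1/σ₀² + n/σ²; posterior mean is the precision-weighted average of μ₀ and x̄.
σ₀² = 6.90² = 47.61, σ² = 3.17² = 10.0489. Prior precision 1/σ₀² = 1/47.61; data precision n/σ² = 10/10.0489.
w = (n/σ²)/(1/σ₀² + n/σ²) = n·σ₀²/(σ² + n·σ₀²) = 10·47.61/(10.0489 + 10·47.61) = 476.1/486.1489 = 0.9793.

0.9793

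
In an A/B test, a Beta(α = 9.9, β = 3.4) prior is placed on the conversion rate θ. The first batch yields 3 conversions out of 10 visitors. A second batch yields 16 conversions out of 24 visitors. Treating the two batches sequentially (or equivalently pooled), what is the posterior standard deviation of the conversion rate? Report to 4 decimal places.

0.0701

The Beta prior is conjugate to a Binomial/Bernoulli likelihood; the update adds successes to α and failures to β.
After batch 1: Beta(9.9+3, 3.4+7) = Beta(12.9, 10.4).
After batch 2: Beta(12.9+16, 10.4+8) = Beta(28.9, 18.4).
Var = αβ/((α+β)²(α+β+1)) = 28.9·18.4/(47.3²·48.3) = 0.00492092; SD = √0.00492092 = 0.0701.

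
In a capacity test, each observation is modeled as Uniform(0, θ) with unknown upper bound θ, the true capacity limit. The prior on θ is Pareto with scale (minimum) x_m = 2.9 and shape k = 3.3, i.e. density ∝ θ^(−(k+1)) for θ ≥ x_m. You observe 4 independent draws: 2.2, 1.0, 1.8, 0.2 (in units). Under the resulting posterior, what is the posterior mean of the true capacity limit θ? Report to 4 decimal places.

A Pareto(scale x_m, shape k) prior on the upper bound θ of Uniform(0, θ) is conjugate: posterior is Pareto(max(x_m, max xᵢ), k + n).
Sample maximum = 2.2; prior scale x_m = 2.9 → posterior scale = max = 2.9.
Posterior shape = 3.3 + 4 = 7.3.
E[θ|data] = k·x_m/(k−1) = 7.3·2.9/6.3 = 3.3603.

3.3603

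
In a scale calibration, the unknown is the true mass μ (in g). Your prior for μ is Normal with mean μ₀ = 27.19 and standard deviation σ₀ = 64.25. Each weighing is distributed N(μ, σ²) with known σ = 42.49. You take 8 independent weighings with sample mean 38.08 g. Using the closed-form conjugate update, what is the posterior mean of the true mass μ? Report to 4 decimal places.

For Normal data with known variance σ², a Normal(μ₀, σ₀²) prior on μ is conjugate. Posterior precision = 1/σ₀² + n/σ²; posterior mean is the precision-weighted average of μ₀ and x̄.
n·x̄ = 8·38.08 = 304.64.
σ₀² = 64.25² = 4128.0625, σ² = 42.49² = 1805.4001; σ² + n·σ₀² = 1805.4001 + 8·4128.0625 = 34829.9001.
Posterior mean = (μ₀/σ₀² + n·x̄/σ²)/(1/σ₀² + n/σ²) = (σ²·μ₀ + σ₀²·n·x̄)/(σ² + n·σ₀²) = (1805.4001·27.19 + 4128.0625·304.64)/34829.9001 = 1306661.788719/34829.9001 = 37.5155.

37.5155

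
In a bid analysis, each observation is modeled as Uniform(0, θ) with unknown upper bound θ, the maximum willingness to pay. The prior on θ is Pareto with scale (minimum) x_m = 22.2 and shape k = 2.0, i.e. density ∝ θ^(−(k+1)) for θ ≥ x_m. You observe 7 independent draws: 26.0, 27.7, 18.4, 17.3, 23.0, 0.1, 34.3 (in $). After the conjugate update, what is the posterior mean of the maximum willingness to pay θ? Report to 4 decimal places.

38.5875

A Pareto(scale x_m, shape k) prior on the upper bound θ of Uniform(0, θ) is conjugate: posterior is Pareto(max(x_m, max xᵢ), k + n).
Sample maximum = 34.3; prior scale x_m = 22.2 → posterior scale = max = 34.3.
Posterior shape = 2.0 + 7 = 9.0.
E[θ|data] = k·x_m/(k−1) = 9.0·34.3/8.0 = 38.5875.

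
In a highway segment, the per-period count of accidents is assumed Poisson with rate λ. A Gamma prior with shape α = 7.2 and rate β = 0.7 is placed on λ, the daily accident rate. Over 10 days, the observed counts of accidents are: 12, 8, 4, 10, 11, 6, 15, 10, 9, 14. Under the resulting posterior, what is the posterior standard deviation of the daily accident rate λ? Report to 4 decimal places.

0.9631

With a Gamma(shape α, rate β) prior, the Poisson likelihood is conjugate: the posterior is Gamma(α + ΣXᵢ, β + n).
Sum of counts S = 99 over n = 10 days.
Posterior: Gamma(α+S, β+n) = Gamma(7.2+99, 0.7+10) = Gamma(106.2, 10.7).
SD = √α/β = √106.2/10.7 = 0.9631.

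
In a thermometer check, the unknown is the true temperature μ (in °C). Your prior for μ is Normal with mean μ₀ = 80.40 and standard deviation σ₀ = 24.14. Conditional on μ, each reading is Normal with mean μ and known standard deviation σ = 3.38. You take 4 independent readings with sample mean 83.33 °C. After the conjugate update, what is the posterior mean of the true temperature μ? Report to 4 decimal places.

83.3157

For Normal data with known variance σ², a Normal(μ₀, σ₀²) prior on μ is conjugate. Posterior precision = 1/σ₀² + n/σ²; posterior mean is the precision-weighted average of μ₀ and x̄.
n·x̄ = 4·83.33 = 333.32.
σ₀² = 24.14² = 582.7396, σ² = 3.38² = 11.4244; σ² + n·σ₀² = 11.4244 + 4·582.7396 = 2342.3828.
Posterior mean = (μ₀/σ₀² + n·x̄/σ²)/(1/σ₀² + n/σ²) = (σ²·μ₀ + σ₀²·n·x̄)/(σ² + n·σ₀²) = (11.4244·80.40 + 582.7396·333.32)/2342.3828 = 195157.285232/2342.3828 = 83.3157.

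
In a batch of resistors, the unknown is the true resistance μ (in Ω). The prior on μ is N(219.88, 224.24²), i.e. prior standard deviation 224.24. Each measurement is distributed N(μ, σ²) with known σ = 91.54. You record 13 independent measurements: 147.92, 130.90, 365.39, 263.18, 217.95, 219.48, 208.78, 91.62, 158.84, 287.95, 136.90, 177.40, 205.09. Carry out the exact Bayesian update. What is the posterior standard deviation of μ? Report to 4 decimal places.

25.2274

For Normal data with known variance σ², a Normal(μ₀, σ₀²) prior on μ is conjugate. Posterior precision = 1/σ₀² + n/σ²; posterior mean is the precision-weighted average of μ₀ and x̄.
σ₀² = 224.24² = 50283.5776, σ² = 91.54² = 8379.5716; σ² + n·σ₀² = 8379.5716 + 13·50283.5776 = 662066.0804.
Posterior precision = 1/σ₀² + n/σ² = 1/50283.5776 + 13/8379.5716 = (σ² + n·σ₀²)/(σ₀²σ²) = 662066.0804/(50283.5776·8379.5716); posterior variance σₙ² = σ₀²σ²/(σ² + n·σ₀²) = 50283.5776·8379.5716/662066.0804 = 636.424144.
Posterior SD = √σₙ² = √(50283.5776·8379.5716/662066.0804) = 25.2274.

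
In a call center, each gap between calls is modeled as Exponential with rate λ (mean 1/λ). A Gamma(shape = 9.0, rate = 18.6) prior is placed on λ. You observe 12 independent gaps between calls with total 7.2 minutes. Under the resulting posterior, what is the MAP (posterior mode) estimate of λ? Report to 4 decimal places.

With a Gamma(shape α, rate β) prior on the exponential rate λ, the posterior after n observations with total T = Σxᵢ is Gamma(α+n, β+T).
Posterior: Gamma(9.0+12, 18.6+7.2) = Gamma(21.0, 25.8).
Mode = (α−1)/β = 0.7752.

0.7752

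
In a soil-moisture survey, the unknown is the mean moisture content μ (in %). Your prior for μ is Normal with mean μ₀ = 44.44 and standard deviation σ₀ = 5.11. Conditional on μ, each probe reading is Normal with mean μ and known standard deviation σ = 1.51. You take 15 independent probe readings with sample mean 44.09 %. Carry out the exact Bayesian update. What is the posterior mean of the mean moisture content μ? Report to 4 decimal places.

44.0920

For Normal data with known variance σ², a Normal(μ₀, σ₀²) prior on μ is conjugate. Posterior precision = 1/σ₀² + n/σ²; posterior mean is the precision-weighted average of μ₀ and x̄.
n·x̄ = 15·44.09 = 661.35.
σ₀² = 5.11² = 26.1121, σ² = 1.51² = 2.2801; σ² + n·σ₀² = 2.2801 + 15·26.1121 = 393.9616.
Posterior mean = (μ₀/σ₀² + n·x̄/σ²)/(1/σ₀² + n/σ²) = (σ²·μ₀ + σ₀²·n·x̄)/(σ² + n·σ₀²) = (2.2801·44.44 + 26.1121·661.35)/393.9616 = 17370.564979/393.9616 = 44.0920.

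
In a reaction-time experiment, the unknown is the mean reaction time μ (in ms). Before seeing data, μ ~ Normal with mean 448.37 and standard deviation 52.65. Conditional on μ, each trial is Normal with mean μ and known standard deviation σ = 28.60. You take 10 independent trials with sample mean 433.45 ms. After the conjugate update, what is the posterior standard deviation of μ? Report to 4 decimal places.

8.9136

For Normal data with known variance σ², a Normal(μ₀, σ₀²) prior on μ is conjugate. Posterior precision = 1/σ₀² + n/σ²; posterior mean is the precision-weighted average of μ₀ and x̄.
σ₀² = 52.65² = 2772.0225, σ² = 28.60² = 817.96; σ² + n·σ₀² = 817.96 + 10·2772.0225 = 28538.185.
Posterior precision = 1/σ₀² + n/σ² = 1/2772.0225 + 10/817.96 = (σ² + n·σ₀²)/(σ₀²σ²) = 28538.185/(2772.0225·817.96); posterior variance σₙ² = σ₀²σ²/(σ² + n·σ₀²) = 2772.0225·817.96/28538.185 = 79.451567.
Posterior SD = √σₙ² = √(2772.0225·817.96/28538.185) = 8.9136.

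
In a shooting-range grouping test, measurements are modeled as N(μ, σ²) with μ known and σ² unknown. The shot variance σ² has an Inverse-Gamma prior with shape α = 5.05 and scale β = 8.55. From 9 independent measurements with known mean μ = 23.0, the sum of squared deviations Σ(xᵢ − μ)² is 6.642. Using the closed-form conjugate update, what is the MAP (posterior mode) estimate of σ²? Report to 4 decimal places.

1.1252

With known mean μ and an Inverse-Gamma(α, β) prior on σ², the Normal likelihood is conjugate: posterior is Inv-Gamma(α + n/2, β + Σ(xᵢ−μ)²/2).
Posterior: Inv-Gamma(5.05 + 9/2, 8.55 + 6.642/2) = Inv-Gamma(9.55, 11.8710).
Mode = β/(α+1) = 11.8710/10.55 = 1.1252.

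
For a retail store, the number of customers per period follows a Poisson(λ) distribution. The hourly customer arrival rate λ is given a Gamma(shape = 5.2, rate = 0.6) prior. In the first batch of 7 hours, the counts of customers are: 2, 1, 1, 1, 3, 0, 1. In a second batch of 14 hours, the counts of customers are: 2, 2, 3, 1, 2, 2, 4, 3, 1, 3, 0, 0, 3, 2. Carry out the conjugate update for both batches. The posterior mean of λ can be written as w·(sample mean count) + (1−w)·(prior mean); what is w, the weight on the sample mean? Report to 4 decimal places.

0.9722

With a Gamma(shape α, rate β) prior, the Poisson likelihood is conjugate: the posterior is Gamma(α + ΣXᵢ, β + n).
Total number of hours: n = 7 + 14 = 21.
Posterior mean = (α₀+S)/(β₀+n) = [n/(β₀+n)]·(S/n) + [β₀/(β₀+n)]·(α₀/β₀), so only n and β₀ enter the weight.
Weight on data w = n/(β₀+n) = 21/(0.6+21) = 21/21.6 = 0.9722.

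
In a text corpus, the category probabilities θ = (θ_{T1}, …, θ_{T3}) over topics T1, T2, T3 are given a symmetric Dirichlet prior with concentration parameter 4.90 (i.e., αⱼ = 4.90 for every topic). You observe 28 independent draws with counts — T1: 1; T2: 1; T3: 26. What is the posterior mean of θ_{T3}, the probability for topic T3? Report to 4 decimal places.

The Dirichlet prior is conjugate to the Multinomial likelihood: each posterior αⱼ = prior αⱼ + observed count nⱼ.
Posterior concentration: (5.90, 5.90, 30.90), total = 42.70.
E[θ_{T3}|data] = α_{T3}/Σα = 30.90/42.70 = 0.7237.

0.7237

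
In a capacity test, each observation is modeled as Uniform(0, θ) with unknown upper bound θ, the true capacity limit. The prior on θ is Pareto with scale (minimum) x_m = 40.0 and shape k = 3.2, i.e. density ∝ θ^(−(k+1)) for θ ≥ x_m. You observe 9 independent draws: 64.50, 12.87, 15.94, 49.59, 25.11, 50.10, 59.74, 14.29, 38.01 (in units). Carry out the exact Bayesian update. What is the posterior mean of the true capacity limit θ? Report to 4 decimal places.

A Pareto(scale x_m, shape k) prior on the upper bound θ of Uniform(0, θ) is conjugate: posterior is Pareto(max(x_m, max xᵢ), k + n).
Sample maximum = 64.50; prior scale x_m = 40.0 → posterior scale = max = 64.50.
Posterior shape = 3.2 + 9 = 12.2.
E[θ|data] = k·x_m/(k−1) = 12.2·64.50/11.2 = 70.2589.

70.2589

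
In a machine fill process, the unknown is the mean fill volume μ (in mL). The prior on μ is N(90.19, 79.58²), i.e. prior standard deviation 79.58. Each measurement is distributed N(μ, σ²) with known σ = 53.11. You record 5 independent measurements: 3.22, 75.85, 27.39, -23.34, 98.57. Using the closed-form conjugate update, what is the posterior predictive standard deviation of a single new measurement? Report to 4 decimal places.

For Normal data with known variance σ², a Normal(μ₀, σ₀²) prior on μ is conjugate. Posterior precision = 1/σ₀² + n/σ²; posterior mean is the precision-weighted average of μ₀ and x̄.
σ₀² = 79.58² = 6332.9764, σ² = 53.11² = 2820.6721; σ² + n·σ₀² = 2820.6721 + 5·6332.9764 = 34485.5541.
Posterior precision = 1/σ₀² + n/σ² = 1/6332.9764 + 5/2820.6721 = (σ² + n·σ₀²)/(σ₀²σ²) = 34485.5541/(6332.9764·2820.6721); posterior variance σₙ² = σ₀²σ²/(σ² + n·σ₀²) = 6332.9764·2820.6721/34485.5541 = 517.992252.
Predictive variance for one new observation = σₙ² + σ² = 6332.9764·2820.6721/34485.5541 + 2820.6721 = σ²·(σ₀² + 34485.5541)/34485.5541 = 2820.6721·40818.5305/34485.5541 = 3338.664352; SD = √(2820.6721·40818.5305/34485.5541) = 57.7812.

57.7812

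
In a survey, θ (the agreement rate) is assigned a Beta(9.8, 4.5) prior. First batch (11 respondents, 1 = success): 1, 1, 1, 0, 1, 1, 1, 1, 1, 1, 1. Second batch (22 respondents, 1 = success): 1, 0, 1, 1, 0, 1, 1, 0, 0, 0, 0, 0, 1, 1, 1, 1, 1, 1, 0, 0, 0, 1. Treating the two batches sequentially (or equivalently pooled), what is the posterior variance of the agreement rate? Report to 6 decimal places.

0.004561

The Beta prior is conjugate to a Binomial/Bernoulli likelihood; the update adds successes to α and failures to β.
After batch 1: Beta(9.8+10, 4.5+1) = Beta(19.8, 5.5).
After batch 2: Beta(19.8+12, 5.5+10) = Beta(31.8, 15.5).
Var = αβ/((α+β)²(α+β+1)) = 31.8·15.5/(47.3²·48.3) = 0.004561.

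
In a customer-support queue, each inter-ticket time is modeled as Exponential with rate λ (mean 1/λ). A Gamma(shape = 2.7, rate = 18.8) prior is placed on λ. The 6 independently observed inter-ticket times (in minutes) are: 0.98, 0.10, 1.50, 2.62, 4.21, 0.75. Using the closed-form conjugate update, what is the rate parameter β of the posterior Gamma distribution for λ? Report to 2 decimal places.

28.96

With a Gamma(shape α, rate β) prior on the exponential rate λ, the posterior after n observations with total T = Σxᵢ is Gamma(α+n, β+T).
Sum of observations T = 10.16 minutes; n = 6.
Posterior: Gamma(2.7+6, 18.8+10.16) = Gamma(8.7, 28.96).
Posterior β = 28.96.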